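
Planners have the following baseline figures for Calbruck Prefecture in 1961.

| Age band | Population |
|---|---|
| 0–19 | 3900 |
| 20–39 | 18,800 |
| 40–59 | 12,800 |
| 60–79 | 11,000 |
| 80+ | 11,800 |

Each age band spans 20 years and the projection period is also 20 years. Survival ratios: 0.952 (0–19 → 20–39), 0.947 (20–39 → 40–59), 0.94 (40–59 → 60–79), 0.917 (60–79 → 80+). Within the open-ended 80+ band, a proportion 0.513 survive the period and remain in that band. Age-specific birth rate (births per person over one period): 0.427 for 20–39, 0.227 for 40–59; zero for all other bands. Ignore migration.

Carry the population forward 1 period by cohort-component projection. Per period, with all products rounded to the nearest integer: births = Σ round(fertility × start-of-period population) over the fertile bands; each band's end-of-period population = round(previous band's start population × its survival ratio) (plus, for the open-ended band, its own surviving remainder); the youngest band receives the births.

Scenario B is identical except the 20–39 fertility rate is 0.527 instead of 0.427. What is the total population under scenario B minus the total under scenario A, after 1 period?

After projecting period 1:
Births: 18800 * 0.427 = 8028, 12800 * 0.227 = 2906 → 10934
20–39: 3900 * 0.952 = 3713
40–59: 18800 * 0.947 = 17804
60–79: 12800 * 0.94 = 12032
80+: 11000 * 0.917 + 11800 * 0.513 = 10087 + 6053 = 16140
End of period: [10934, 3713, 17804, 12032, 16140]
Scenario A total after 1 period: 60623
Scenario B projection —
After projecting period 1:
Births: 18800 * 0.527 = 9908, 12800 * 0.227 = 2906 → 12814
20–39: 3900 * 0.952 = 3713
40–59: 18800 * 0.947 = 17804
60–79: 12800 * 0.94 = 12032
80+: 11000 * 0.917 + 11800 * 0.513 = 10087 + 6053 = 16140
End of period: [12814, 3713, 17804, 12032, 16140]
Scenario B total after 1 period: 62503
Difference B − A = 62503 − 60623 = 1880

1880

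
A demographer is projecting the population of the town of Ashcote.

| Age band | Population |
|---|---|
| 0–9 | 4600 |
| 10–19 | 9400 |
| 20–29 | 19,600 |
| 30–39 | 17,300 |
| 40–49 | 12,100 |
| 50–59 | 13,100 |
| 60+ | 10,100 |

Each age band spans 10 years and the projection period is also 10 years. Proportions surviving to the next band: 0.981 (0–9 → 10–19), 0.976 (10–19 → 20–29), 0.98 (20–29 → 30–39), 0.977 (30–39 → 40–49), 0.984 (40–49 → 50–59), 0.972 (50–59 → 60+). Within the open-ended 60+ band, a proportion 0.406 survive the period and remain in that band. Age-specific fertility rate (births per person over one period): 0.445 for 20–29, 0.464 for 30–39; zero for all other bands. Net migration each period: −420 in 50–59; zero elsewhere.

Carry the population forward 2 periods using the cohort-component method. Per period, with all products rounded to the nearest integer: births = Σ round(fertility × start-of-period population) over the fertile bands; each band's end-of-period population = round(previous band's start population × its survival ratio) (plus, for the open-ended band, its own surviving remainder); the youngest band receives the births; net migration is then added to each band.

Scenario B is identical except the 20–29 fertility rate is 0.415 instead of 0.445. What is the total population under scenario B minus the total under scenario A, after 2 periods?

Numbering the groups 1..7 from youngest to oldest:
Period 1.
Births: 19600 * 0.445 = 8722  |  17300 * 0.464 = 8027 — total 16749
Group 2: 4600 * 0.981 = 4513
Group 3: 9400 * 0.976 = 9174
Group 4: 19600 * 0.98 = 19208
Group 5: 17300 * 0.977 = 16902
Group 6: 12100 * 0.984 = 11906
Group 7: 13100 * 0.972 + 10100 * 0.406 = 12733 + 4101 = 16834
Net migration: Group 6 − 420 → 11486
Population now: 0–9=16749, 10–19=4513, 20–29=9174, 30–39=19208, 40–49=16902, 50–59=11486, 60+=16834
Period 2.
Births: 9174 * 0.445 = 4082  |  19208 * 0.464 = 8913 — total 12995
Group 2: 16749 * 0.981 = 16431
Group 3: 4513 * 0.976 = 4405
Group 4: 9174 * 0.98 = 8991
Group 5: 19208 * 0.977 = 18766
Group 6: 16902 * 0.984 = 16632
Group 7: 11486 * 0.972 + 16834 * 0.406 = 11164 + 6835 = 17999
Net migration: Group 6 − 420 → 16212
Population now: 0–9=12995, 10–19=16431, 20–29=4405, 30–39=8991, 40–49=18766, 50–59=16212, 60+=17999
Scenario A total after 2 periods: 95799
Scenario B projection —
Period 1.
Births: 19600 * 0.415 = 8134  |  17300 * 0.464 = 8027 — total 16161
Group 2: 4600 * 0.981 = 4513
Group 3: 9400 * 0.976 = 9174
Group 4: 19600 * 0.98 = 19208
Group 5: 17300 * 0.977 = 16902
Group 6: 12100 * 0.984 = 11906
Group 7: 13100 * 0.972 + 10100 * 0.406 = 12733 + 4101 = 16834
Net migration: Group 6 − 420 → 11486
Population now: 0–9=16161, 10–19=4513, 20–29=9174, 30–39=19208, 40–49=16902, 50–59=11486, 60+=16834
Period 2.
Births: 9174 * 0.415 = 3807  |  19208 * 0.464 = 8913 — total 12720
Group 2: 16161 * 0.981 = 15854
Group 3: 4513 * 0.976 = 4405
Group 4: 9174 * 0.98 = 8991
Group 5: 19208 * 0.977 = 18766
Group 6: 16902 * 0.984 = 16632
Group 7: 11486 * 0.972 + 16834 * 0.406 = 11164 + 6835 = 17999
Net migration: Group 6 − 420 → 16212
Population now: 0–9=12720, 10–19=15854, 20–29=4405, 30–39=8991, 40–49=18766, 50–59=16212, 60+=17999
Scenario B total after 2 periods: 94947
Difference B − A = 94947 − 95799 = -852

-852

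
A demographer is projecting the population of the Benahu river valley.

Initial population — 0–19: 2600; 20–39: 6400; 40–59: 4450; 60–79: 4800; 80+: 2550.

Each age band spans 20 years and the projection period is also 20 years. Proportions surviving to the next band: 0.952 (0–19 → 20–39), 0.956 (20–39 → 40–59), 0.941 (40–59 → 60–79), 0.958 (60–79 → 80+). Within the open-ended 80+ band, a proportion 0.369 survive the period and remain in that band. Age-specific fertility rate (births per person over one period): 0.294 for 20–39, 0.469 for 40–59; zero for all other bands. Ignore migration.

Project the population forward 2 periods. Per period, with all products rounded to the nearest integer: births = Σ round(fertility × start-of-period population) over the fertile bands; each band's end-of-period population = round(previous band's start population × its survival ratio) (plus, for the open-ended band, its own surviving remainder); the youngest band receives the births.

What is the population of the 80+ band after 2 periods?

— Period 1 —
Births: 6400 * 0.294 = 1882, 4450 * 0.469 = 2087 → 3969
20–39: 2600 * 0.952 = 2475
40–59: 6400 * 0.956 = 6118
60–79: 4450 * 0.941 = 4187
80+: 4800 * 0.958 + 2550 * 0.369 = 4598 + 941 = 5539
→ [3969, 2475, 6118, 4187, 5539]
— Period 2 —
Births: 2475 * 0.294 = 728, 6118 * 0.469 = 2869 → 3597
20–39: 3969 * 0.952 = 3778
40–59: 2475 * 0.956 = 2366
60–79: 6118 * 0.941 = 5757
80+: 4187 * 0.958 + 5539 * 0.369 = 4011 + 2044 = 6055
→ [3597, 3778, 2366, 5757, 6055]

6055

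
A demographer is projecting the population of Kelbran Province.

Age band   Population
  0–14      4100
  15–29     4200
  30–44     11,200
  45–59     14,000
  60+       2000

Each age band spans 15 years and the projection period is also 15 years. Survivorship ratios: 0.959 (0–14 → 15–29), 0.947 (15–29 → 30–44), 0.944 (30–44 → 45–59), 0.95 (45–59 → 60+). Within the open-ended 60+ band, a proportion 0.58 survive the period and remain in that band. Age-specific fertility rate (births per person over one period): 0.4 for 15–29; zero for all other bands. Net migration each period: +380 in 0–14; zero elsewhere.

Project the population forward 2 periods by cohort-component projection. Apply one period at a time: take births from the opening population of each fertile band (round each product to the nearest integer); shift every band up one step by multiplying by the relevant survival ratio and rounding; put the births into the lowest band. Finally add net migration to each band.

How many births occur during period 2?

After projecting period 1:
Births: 4200 × 0.4 = 1680
15–29: 4100 × 0.959 = 3932
30–44: 4200 × 0.947 = 3977
45–59: 11200 × 0.944 = 10573
60+: 14000 × 0.95 + 2000 × 0.58 = 13300 + 1160 = 14460
Net migration: 0–14 + 380 → 2060
End of period: [2060, 3932, 3977, 10573, 14460]
After projecting period 2:
Births: 3932 × 0.4 = 1573
15–29: 2060 × 0.959 = 1976
30–44: 3932 × 0.947 = 3724
45–59: 3977 × 0.944 = 3754
60+: 10573 × 0.95 + 14460 × 0.58 = 10044 + 8387 = 18431
Net migration: 0–14 + 380 → 1953
End of period: [1953, 1976, 3724, 3754, 18431]

1573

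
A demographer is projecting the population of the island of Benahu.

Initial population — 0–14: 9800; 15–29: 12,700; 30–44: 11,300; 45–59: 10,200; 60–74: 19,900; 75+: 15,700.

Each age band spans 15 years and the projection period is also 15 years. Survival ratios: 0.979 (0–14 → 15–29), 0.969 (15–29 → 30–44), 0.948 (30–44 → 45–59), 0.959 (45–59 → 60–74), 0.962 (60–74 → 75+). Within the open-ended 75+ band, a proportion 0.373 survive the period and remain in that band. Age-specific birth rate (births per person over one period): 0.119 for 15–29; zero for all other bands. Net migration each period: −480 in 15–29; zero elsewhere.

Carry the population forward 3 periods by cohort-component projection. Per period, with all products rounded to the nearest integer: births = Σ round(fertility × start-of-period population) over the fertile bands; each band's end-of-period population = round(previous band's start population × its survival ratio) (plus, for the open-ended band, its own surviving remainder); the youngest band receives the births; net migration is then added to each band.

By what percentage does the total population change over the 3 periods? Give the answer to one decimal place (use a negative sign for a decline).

Let group 1 be 0–14 through group 6 = 75+.
Period 1:
Births: 12700 × 0.119 = 1511
Group 2: 9800 × 0.979 = 9594
Group 3: 12700 × 0.969 = 12306
Group 4: 11300 × 0.948 = 10712
Group 5: 10200 × 0.959 = 9782
Group 6: 19900 × 0.962 + 15700 × 0.373 = 19144 + 5856 = 25000
Net migration: Group 2 − 480 → 9114
→ [1511, 9114, 12306, 10712, 9782, 25000]
Period 2:
Births: 9114 × 0.119 = 1085
Group 2: 1511 × 0.979 = 1479
Group 3: 9114 × 0.969 = 8831
Group 4: 12306 × 0.948 = 11666
Group 5: 10712 × 0.959 = 10273
Group 6: 9782 × 0.962 + 25000 × 0.373 = 9410 + 9325 = 18735
Net migration: Group 2 − 480 → 999
→ [1085, 999, 8831, 11666, 10273, 18735]
Period 3:
Births: 999 × 0.119 = 119
Group 2: 1085 × 0.979 = 1062
Group 3: 999 × 0.969 = 968
Group 4: 8831 × 0.948 = 8372
Group 5: 11666 × 0.959 = 11188
Group 6: 10273 × 0.962 + 18735 × 0.373 = 9883 + 6988 = 16871
Net migration: Group 2 − 480 → 582
→ [119, 582, 968, 8372, 11188, 16871]
Total: 79600 → 38100; change = -41500; percentage change = -52.1%

-52.1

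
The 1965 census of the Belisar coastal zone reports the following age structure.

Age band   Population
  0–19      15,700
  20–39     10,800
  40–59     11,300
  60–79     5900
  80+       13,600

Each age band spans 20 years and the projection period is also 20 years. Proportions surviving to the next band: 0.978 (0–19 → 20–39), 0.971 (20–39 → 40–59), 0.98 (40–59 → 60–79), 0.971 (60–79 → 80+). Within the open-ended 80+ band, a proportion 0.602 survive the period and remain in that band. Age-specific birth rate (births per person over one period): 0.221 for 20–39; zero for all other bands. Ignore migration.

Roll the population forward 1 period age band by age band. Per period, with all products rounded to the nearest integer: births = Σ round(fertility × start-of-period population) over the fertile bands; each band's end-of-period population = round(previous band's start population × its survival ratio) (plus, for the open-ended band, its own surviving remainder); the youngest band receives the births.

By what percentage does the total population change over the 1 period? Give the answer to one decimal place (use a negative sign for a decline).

-7.1

Let band 1 be 0–19 through band 5 = 80+.
— Period 1 —
Births: 10800 * 0.221 = 2387
Band 2: 15700 * 0.978 = 15355
Band 3: 10800 * 0.971 = 10487
Band 4: 11300 * 0.98 = 11074
Band 5: 5900 * 0.971 + 13600 * 0.602 = 5729 + 8187 = 13916
→ [2387, 15355, 10487, 11074, 13916]
Total: 57300 → 53219; change = -4081; percentage change = -7.1%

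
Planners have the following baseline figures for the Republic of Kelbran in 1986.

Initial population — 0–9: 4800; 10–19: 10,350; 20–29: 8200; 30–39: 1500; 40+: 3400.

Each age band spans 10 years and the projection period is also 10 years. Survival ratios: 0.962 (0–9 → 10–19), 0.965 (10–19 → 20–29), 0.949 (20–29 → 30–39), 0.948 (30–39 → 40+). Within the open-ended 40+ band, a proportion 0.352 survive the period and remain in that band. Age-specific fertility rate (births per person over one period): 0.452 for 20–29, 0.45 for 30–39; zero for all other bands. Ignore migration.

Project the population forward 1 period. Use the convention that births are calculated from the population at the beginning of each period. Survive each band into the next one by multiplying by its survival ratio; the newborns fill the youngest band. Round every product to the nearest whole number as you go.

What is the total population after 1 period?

29388

Period 1.
Births: 8200 * 0.452 = 3706 ; 1500 * 0.45 = 675 → total 4381
10–19: 4800 * 0.962 = 4618
20–29: 10350 * 0.965 = 9988
30–39: 8200 * 0.949 = 7782
40+: 1500 * 0.948 + 3400 * 0.352 = 1422 + 1197 = 2619
→ [4381, 4618, 9988, 7782, 2619]
Total after period 1: 4381 + 4618 + 9988 + 7782 + 2619 = 29388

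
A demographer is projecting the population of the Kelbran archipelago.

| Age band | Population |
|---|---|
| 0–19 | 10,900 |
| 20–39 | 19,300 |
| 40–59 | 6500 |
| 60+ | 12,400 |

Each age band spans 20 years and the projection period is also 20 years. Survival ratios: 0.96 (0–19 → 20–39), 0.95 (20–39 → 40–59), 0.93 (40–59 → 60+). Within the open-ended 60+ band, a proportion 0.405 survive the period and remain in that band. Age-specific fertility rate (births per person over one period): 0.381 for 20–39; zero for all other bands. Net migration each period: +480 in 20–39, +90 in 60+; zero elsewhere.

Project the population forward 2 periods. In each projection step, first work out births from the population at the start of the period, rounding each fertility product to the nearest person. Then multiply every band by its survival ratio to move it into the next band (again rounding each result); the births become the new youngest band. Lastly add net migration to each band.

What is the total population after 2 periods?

Call the groups 1 to 4, youngest first.
Period 1.
Births: 19300 × 0.381 = 7353
Group 2: 10900 × 0.96 = 10464
Group 3: 19300 × 0.95 = 18335
Group 4: 6500 × 0.93 + 12400 × 0.405 = 6045 + 5022 = 11067
Net migration: Group 2 + 480 → 10944; Group 4 + 90 → 11157
End of period: [7353, 10944, 18335, 11157]
Period 2.
Births: 10944 × 0.381 = 4170
Group 2: 7353 × 0.96 = 7059
Group 3: 10944 × 0.95 = 10397
Group 4: 18335 × 0.93 + 11157 × 0.405 = 17052 + 4519 = 21571
Net migration: Group 2 + 480 → 7539; Group 4 + 90 → 21661
End of period: [4170, 7539, 10397, 21661]
Total after period 2: 4170 + 7539 + 10397 + 21661 = 43767

43767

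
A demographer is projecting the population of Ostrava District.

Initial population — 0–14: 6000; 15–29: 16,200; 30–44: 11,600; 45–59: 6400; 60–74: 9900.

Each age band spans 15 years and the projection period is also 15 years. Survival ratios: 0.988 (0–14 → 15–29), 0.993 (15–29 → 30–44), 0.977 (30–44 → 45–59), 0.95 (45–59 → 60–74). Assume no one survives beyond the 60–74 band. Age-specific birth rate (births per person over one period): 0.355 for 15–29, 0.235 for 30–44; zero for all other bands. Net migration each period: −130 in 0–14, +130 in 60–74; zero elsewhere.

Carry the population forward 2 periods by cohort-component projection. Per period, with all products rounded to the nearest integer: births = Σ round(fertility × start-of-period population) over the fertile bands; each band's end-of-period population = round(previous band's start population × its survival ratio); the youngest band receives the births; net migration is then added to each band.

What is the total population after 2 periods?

Call the groups 1 to 5, youngest first.
After projecting period 1:
Births: 16200 × 0.355 = 5751  |  11600 × 0.235 = 2726 → total 8477
Group 2: 6000 × 0.988 = 5928
Group 3: 16200 × 0.993 = 16087
Group 4: 11600 × 0.977 = 11333
Group 5: 6400 × 0.95 = 6080
Net migration: Group 1 − 130 → 8347; Group 5 + 130 → 6210
Population now: 0–14=8347, 15–29=5928, 30–44=16087, 45–59=11333, 60–74=6210
After projecting period 2:
Births: 5928 × 0.355 = 2104  |  16087 × 0.235 = 3780 → total 5884
Group 2: 8347 × 0.988 = 8247
Group 3: 5928 × 0.993 = 5887
Group 4: 16087 × 0.977 = 15717
Group 5: 11333 × 0.95 = 10766
Net migration: Group 1 − 130 → 5754; Group 5 + 130 → 10896
Population now: 0–14=5754, 15–29=8247, 30–44=5887, 45–59=15717, 60–74=10896
Total after period 2: 5754 + 8247 + 5887 + 15717 + 10896 = 46501

46501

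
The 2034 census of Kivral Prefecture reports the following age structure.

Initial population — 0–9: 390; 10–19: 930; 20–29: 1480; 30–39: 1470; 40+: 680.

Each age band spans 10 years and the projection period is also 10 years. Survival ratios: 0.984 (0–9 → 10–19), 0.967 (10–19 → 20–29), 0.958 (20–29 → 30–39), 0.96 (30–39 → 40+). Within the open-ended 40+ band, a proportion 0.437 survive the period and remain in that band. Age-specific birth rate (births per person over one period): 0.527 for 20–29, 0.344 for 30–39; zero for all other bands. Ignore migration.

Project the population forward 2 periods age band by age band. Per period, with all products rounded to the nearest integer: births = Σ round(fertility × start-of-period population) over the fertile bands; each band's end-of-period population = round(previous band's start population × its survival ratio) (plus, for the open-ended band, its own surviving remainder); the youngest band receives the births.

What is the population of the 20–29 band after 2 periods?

After projecting period 1:
Births: 1480 × 0.527 = 780, 1470 × 0.344 = 506 → total 1286
10–19: 390 × 0.984 = 384
20–29: 930 × 0.967 = 899
30–39: 1480 × 0.958 = 1418
40+: 1470 × 0.96 + 680 × 0.437 = 1411 + 297 = 1708
End of period: [1286, 384, 899, 1418, 1708]
After projecting period 2:
Births: 899 × 0.527 = 474, 1418 × 0.344 = 488 → total 962
10–19: 1286 × 0.984 = 1265
20–29: 384 × 0.967 = 371
30–39: 899 × 0.958 = 861
40+: 1418 × 0.96 + 1708 × 0.437 = 1361 + 746 = 2107
End of period: [962, 1265, 371, 861, 2107]

371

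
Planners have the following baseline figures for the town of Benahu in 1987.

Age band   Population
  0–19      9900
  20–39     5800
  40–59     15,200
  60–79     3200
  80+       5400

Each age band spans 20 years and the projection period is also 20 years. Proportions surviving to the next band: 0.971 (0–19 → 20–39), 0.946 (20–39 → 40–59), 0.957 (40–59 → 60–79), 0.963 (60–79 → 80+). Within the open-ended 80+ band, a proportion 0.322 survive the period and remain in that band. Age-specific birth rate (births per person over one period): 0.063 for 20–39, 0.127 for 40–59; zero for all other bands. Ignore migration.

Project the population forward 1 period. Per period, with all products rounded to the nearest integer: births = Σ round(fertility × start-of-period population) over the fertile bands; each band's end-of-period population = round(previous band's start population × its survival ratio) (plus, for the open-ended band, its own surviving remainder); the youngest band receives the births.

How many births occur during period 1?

2295

[period 1]
Births: 5800 × 0.063 = 365, 15200 × 0.127 = 1930 — total 2295
20–39: 9900 × 0.971 = 9613
40–59: 5800 × 0.946 = 5487
60–79: 15200 × 0.957 = 14546
80+: 3200 × 0.963 + 5400 × 0.322 = 3082 + 1739 = 4821
End of period: [2295, 9613, 5487, 14546, 4821]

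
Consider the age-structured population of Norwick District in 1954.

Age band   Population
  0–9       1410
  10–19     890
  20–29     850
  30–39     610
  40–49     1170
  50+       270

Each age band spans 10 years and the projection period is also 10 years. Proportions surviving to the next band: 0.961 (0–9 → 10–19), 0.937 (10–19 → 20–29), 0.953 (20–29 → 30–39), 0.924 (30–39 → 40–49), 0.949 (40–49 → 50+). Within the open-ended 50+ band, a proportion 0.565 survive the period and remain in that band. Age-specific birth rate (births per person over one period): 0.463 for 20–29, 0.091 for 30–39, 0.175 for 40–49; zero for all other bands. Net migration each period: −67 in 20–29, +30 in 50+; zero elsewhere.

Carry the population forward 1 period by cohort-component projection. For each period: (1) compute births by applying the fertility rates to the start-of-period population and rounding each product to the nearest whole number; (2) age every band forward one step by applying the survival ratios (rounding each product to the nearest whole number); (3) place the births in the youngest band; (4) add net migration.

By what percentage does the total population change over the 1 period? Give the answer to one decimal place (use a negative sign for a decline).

Numbering the bands 1..6 from youngest to oldest:
— Period 1 —
Births: 850 * 0.463 = 394  |  610 * 0.091 = 56  |  1170 * 0.175 = 205 ⇒ total 655
Band 2: 1410 * 0.961 = 1355
Band 3: 890 * 0.937 = 834
Band 4: 850 * 0.953 = 810
Band 5: 610 * 0.924 = 564
Band 6: 1170 * 0.949 + 270 * 0.565 = 1110 + 153 = 1263
Net migration: Band 3 − 67 → 767; Band 6 + 30 → 1293
→ [655, 1355, 767, 810, 564, 1293]
Total: 5200 → 5444; change = 244; percentage change = 4.7%

4.7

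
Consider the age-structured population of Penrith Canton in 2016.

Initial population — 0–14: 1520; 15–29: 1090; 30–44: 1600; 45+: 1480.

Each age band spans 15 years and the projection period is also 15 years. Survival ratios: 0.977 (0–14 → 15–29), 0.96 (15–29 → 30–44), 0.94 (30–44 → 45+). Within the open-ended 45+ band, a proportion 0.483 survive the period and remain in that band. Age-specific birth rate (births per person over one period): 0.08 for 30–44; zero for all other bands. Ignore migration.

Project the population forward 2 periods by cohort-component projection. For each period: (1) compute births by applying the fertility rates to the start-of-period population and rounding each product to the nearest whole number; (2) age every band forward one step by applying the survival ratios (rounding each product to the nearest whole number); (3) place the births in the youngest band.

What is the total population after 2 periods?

Numbering the bands 1..4 from youngest to oldest:
[period 1]
Births: 1600 * 0.08 = 128
Band 2: 1520 * 0.977 = 1485
Band 3: 1090 * 0.96 = 1046
Band 4: 1600 * 0.94 + 1480 * 0.483 = 1504 + 715 = 2219
Population now: 0–14=128, 15–29=1485, 30–44=1046, 45+=2219
[period 2]
Births: 1046 * 0.08 = 84
Band 2: 128 * 0.977 = 125
Band 3: 1485 * 0.96 = 1426
Band 4: 1046 * 0.94 + 2219 * 0.483 = 983 + 1072 = 2055
Population now: 0–14=84, 15–29=125, 30–44=1426, 45+=2055
Total after period 2: 84 + 125 + 1426 + 2055 = 3690

3690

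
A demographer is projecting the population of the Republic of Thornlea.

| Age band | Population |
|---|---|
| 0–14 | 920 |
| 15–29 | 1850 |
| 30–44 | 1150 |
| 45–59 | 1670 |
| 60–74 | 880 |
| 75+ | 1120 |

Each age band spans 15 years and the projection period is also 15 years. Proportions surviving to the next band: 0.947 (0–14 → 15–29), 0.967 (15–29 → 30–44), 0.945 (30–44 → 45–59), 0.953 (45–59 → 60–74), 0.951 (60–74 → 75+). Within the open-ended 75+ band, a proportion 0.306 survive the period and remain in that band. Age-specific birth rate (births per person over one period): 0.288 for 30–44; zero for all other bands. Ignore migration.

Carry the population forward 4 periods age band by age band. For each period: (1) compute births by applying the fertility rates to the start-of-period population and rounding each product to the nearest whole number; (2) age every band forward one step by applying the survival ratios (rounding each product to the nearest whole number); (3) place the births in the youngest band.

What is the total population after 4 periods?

3843

— Period 1 —
Births: 1150 * 0.288 = 331
15–29: 920 * 0.947 = 871
30–44: 1850 * 0.967 = 1789
45–59: 1150 * 0.945 = 1087
60–74: 1670 * 0.953 = 1592
75+: 880 * 0.951 + 1120 * 0.306 = 837 + 343 = 1180
End of period: [331, 871, 1789, 1087, 1592, 1180]
— Period 2 —
Births: 1789 * 0.288 = 515
15–29: 331 * 0.947 = 313
30–44: 871 * 0.967 = 842
45–59: 1789 * 0.945 = 1691
60–74: 1087 * 0.953 = 1036
75+: 1592 * 0.951 + 1180 * 0.306 = 1514 + 361 = 1875
End of period: [515, 313, 842, 1691, 1036, 1875]
— Period 3 —
Births: 842 * 0.288 = 242
15–29: 515 * 0.947 = 488
30–44: 313 * 0.967 = 303
45–59: 842 * 0.945 = 796
60–74: 1691 * 0.953 = 1612
75+: 1036 * 0.951 + 1875 * 0.306 = 985 + 574 = 1559
End of period: [242, 488, 303, 796, 1612, 1559]
— Period 4 —
Births: 303 * 0.288 = 87
15–29: 242 * 0.947 = 229
30–44: 488 * 0.967 = 472
45–59: 303 * 0.945 = 286
60–74: 796 * 0.953 = 759
75+: 1612 * 0.951 + 1559 * 0.306 = 1533 + 477 = 2010
End of period: [87, 229, 472, 286, 759, 2010]
Total after period 4: 87 + 229 + 472 + 286 + 759 + 2010 = 3843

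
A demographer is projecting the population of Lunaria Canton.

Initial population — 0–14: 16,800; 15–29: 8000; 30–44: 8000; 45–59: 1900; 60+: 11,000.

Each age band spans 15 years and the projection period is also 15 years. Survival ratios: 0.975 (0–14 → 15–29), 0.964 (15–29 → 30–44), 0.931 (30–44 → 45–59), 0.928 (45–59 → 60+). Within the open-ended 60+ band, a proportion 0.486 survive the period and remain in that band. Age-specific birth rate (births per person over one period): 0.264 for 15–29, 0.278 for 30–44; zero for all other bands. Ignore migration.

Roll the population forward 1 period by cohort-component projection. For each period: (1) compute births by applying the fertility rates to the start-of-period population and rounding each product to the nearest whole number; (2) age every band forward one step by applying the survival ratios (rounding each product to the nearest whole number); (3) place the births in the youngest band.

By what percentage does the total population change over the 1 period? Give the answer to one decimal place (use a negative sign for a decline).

-5.9

(Groups numbered youngest = 1 to oldest = 5.)
[period 1]
Births: 8000 * 0.264 = 2112 ; 8000 * 0.278 = 2224 — total 4336
Group 2: 16800 * 0.975 = 16380
Group 3: 8000 * 0.964 = 7712
Group 4: 8000 * 0.931 = 7448
Group 5: 1900 * 0.928 + 11000 * 0.486 = 1763 + 5346 = 7109
Giving 4336 / 16380 / 7712 / 7448 / 7109.
Total: 45700 → 42985; change = -2715; percentage change = -5.9%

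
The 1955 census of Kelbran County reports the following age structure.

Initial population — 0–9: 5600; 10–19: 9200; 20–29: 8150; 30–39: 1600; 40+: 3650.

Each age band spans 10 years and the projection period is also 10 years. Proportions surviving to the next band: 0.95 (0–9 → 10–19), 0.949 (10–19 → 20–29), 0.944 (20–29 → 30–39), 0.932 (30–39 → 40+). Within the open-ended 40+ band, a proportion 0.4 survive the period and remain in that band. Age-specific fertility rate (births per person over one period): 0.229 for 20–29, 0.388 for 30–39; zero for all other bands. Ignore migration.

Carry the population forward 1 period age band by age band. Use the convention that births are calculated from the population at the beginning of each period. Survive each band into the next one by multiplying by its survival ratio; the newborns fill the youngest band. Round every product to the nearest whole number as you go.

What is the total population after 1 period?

(Groups numbered youngest = 1 to oldest = 5.)
[period 1]
Births: 8150 × 0.229 = 1866, 1600 × 0.388 = 621 — total 2487
Group 2: 5600 × 0.95 = 5320
Group 3: 9200 × 0.949 = 8731
Group 4: 8150 × 0.944 = 7694
Group 5: 1600 × 0.932 + 3650 × 0.4 = 1491 + 1460 = 2951
→ [2487, 5320, 8731, 7694, 2951]
Total after period 1: 2487 + 5320 + 8731 + 7694 + 2951 = 27183

27183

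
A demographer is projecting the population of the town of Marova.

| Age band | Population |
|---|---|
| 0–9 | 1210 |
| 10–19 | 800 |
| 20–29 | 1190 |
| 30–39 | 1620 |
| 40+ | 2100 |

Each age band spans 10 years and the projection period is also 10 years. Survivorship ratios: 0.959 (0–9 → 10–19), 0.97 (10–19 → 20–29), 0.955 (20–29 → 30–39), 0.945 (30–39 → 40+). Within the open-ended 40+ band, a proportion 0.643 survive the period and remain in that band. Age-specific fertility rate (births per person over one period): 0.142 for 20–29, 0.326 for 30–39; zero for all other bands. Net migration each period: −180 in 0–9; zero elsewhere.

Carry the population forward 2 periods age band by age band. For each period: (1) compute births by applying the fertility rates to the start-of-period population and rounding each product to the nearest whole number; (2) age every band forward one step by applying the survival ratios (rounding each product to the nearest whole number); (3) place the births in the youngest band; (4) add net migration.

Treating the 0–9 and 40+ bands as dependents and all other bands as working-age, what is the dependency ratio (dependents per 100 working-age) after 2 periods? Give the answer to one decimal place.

136.6

Numbering the groups 1..5 from youngest to oldest:
— Period 1 —
Births: 1190 × 0.142 = 169  |  1620 × 0.326 = 528 — total 697
Group 2: 1210 × 0.959 = 1160
Group 3: 800 × 0.97 = 776
Group 4: 1190 × 0.955 = 1136
Group 5: 1620 × 0.945 + 2100 × 0.643 = 1531 + 1350 = 2881
Net migration: Group 1 − 180 → 517
End of period: [517, 1160, 776, 1136, 2881]
— Period 2 —
Births: 776 × 0.142 = 110  |  1136 × 0.326 = 370 — total 480
Group 2: 517 × 0.959 = 496
Group 3: 1160 × 0.97 = 1125
Group 4: 776 × 0.955 = 741
Group 5: 1136 × 0.945 + 2881 × 0.643 = 1074 + 1852 = 2926
Net migration: Group 1 − 180 → 300
End of period: [300, 496, 1125, 741, 2926]
Dependents (band 0–9 + band 40+) = 300 + 2926 = 3226; working-age = 2362; ratio = 3226/2362 × 100 = 136.6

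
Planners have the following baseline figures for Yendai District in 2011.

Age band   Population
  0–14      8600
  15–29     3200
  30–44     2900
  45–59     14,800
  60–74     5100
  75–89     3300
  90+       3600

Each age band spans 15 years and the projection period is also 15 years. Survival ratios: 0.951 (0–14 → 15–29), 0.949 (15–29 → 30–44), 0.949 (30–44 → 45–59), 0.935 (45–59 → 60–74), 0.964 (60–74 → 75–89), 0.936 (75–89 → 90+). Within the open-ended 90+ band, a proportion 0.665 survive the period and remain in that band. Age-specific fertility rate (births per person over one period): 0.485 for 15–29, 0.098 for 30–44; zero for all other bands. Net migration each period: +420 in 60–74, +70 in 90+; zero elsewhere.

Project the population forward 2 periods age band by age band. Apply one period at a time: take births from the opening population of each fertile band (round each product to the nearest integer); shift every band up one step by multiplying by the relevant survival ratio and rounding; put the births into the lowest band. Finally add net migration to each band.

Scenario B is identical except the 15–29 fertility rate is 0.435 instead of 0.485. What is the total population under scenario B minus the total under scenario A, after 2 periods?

-561

(Bands numbered youngest = 1 to oldest = 7.)
Period 1:
Births: 3200 * 0.485 = 1552 ; 2900 * 0.098 = 284 — total 1836
Band 2: 8600 * 0.951 = 8179
Band 3: 3200 * 0.949 = 3037
Band 4: 2900 * 0.949 = 2752
Band 5: 14800 * 0.935 = 13838
Band 6: 5100 * 0.964 = 4916
Band 7: 3300 * 0.936 + 3600 * 0.665 = 3089 + 2394 = 5483
Net migration: Band 5 + 420 → 14258; Band 7 + 70 → 5553
Giving 1836 / 8179 / 3037 / 2752 / 14258 / 4916 / 5553.
Period 2:
Births: 8179 * 0.485 = 3967 ; 3037 * 0.098 = 298 — total 4265
Band 2: 1836 * 0.951 = 1746
Band 3: 8179 * 0.949 = 7762
Band 4: 3037 * 0.949 = 2882
Band 5: 2752 * 0.935 = 2573
Band 6: 14258 * 0.964 = 13745
Band 7: 4916 * 0.936 + 5553 * 0.665 = 4601 + 3693 = 8294
Net migration: Band 5 + 420 → 2993; Band 7 + 70 → 8364
Giving 4265 / 1746 / 7762 / 2882 / 2993 / 13745 / 8364.
Scenario A total after 2 periods: 41757
Scenario B projection —
Period 1:
Births: 3200 * 0.435 = 1392 ; 2900 * 0.098 = 284 — total 1676
Band 2: 8600 * 0.951 = 8179
Band 3: 3200 * 0.949 = 3037
Band 4: 2900 * 0.949 = 2752
Band 5: 14800 * 0.935 = 13838
Band 6: 5100 * 0.964 = 4916
Band 7: 3300 * 0.936 + 3600 * 0.665 = 3089 + 2394 = 5483
Net migration: Band 5 + 420 → 14258; Band 7 + 70 → 5553
Giving 1676 / 8179 / 3037 / 2752 / 14258 / 4916 / 5553.
Period 2:
Births: 8179 * 0.435 = 3558 ; 3037 * 0.098 = 298 — total 3856
Band 2: 1676 * 0.951 = 1594
Band 3: 8179 * 0.949 = 7762
Band 4: 3037 * 0.949 = 2882
Band 5: 2752 * 0.935 = 2573
Band 6: 14258 * 0.964 = 13745
Band 7: 4916 * 0.936 + 5553 * 0.665 = 4601 + 3693 = 8294
Net migration: Band 5 + 420 → 2993; Band 7 + 70 → 8364
Giving 3856 / 1594 / 7762 / 2882 / 2993 / 13745 / 8364.
Scenario B total after 2 periods: 41196
Difference B − A = 41196 − 41757 = -561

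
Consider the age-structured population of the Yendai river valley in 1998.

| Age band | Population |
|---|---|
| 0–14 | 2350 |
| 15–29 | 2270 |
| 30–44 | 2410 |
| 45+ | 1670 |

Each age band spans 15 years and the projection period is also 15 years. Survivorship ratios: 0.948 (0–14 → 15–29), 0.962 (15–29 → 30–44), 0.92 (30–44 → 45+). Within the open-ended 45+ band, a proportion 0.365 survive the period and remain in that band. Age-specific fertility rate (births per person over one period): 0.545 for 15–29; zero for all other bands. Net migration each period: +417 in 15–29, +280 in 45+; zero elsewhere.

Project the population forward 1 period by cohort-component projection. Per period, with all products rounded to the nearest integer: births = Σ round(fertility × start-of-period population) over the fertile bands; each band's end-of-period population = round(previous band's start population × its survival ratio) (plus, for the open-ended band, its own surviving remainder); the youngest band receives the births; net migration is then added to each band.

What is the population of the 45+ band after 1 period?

3107

Period 1:
Births: 2270 * 0.545 = 1237
15–29: 2350 * 0.948 = 2228
30–44: 2270 * 0.962 = 2184
45+: 2410 * 0.92 + 1670 * 0.365 = 2217 + 610 = 2827
Net migration: 15–29 + 417 → 2645; 45+ + 280 → 3107
Giving 1237 / 2645 / 2184 / 3107.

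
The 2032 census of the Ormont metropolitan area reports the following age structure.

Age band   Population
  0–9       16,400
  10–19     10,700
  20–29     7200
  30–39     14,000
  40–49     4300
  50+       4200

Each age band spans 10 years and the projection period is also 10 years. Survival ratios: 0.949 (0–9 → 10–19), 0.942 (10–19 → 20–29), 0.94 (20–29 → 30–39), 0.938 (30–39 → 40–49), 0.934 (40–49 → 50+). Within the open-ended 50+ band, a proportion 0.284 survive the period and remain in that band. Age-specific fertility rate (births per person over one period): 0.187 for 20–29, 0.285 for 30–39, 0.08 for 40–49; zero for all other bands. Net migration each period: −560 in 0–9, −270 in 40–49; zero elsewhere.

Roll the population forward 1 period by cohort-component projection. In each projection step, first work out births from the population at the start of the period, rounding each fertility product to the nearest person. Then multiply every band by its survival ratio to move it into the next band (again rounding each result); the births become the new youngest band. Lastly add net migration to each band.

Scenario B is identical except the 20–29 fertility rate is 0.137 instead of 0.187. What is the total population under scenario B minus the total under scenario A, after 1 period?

-360

— Period 1 —
Births: 7200 × 0.187 = 1346  |  14000 × 0.285 = 3990  |  4300 × 0.08 = 344 → total 5680
10–19: 16400 × 0.949 = 15564
20–29: 10700 × 0.942 = 10079
30–39: 7200 × 0.94 = 6768
40–49: 14000 × 0.938 = 13132
50+: 4300 × 0.934 + 4200 × 0.284 = 4016 + 1193 = 5209
Net migration: 0–9 − 560 → 5120; 40–49 − 270 → 12862
End of period: [5120, 15564, 10079, 6768, 12862, 5209]
Scenario A total after 1 period: 55602
Scenario B projection —
— Period 1 —
Births: 7200 × 0.137 = 986  |  14000 × 0.285 = 3990  |  4300 × 0.08 = 344 → total 5320
10–19: 16400 × 0.949 = 15564
20–29: 10700 × 0.942 = 10079
30–39: 7200 × 0.94 = 6768
40–49: 14000 × 0.938 = 13132
50+: 4300 × 0.934 + 4200 × 0.284 = 4016 + 1193 = 5209
Net migration: 0–9 − 560 → 4760; 40–49 − 270 → 12862
End of period: [4760, 15564, 10079, 6768, 12862, 5209]
Scenario B total after 1 period: 55242
Difference B − A = 55242 − 55602 = -360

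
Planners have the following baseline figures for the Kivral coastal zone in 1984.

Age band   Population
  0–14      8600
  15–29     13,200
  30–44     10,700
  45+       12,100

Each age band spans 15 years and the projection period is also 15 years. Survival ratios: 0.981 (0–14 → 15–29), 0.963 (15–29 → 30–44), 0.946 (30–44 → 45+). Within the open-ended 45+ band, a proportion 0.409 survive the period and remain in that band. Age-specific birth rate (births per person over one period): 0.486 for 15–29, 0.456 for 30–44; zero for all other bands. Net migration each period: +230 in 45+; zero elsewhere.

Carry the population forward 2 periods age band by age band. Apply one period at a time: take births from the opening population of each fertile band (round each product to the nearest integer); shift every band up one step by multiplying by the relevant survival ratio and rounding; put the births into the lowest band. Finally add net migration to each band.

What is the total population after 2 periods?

After projecting period 1:
Births: 13200 × 0.486 = 6415  |  10700 × 0.456 = 4879 ⇒ total 11294
15–29: 8600 × 0.981 = 8437
30–44: 13200 × 0.963 = 12712
45+: 10700 × 0.946 + 12100 × 0.409 = 10122 + 4949 = 15071
Net migration: 45+ + 230 → 15301
Population now: 0–14=11294, 15–29=8437, 30–44=12712, 45+=15301
After projecting period 2:
Births: 8437 × 0.486 = 4100  |  12712 × 0.456 = 5797 ⇒ total 9897
15–29: 11294 × 0.981 = 11079
30–44: 8437 × 0.963 = 8125
45+: 12712 × 0.946 + 15301 × 0.409 = 12026 + 6258 = 18284
Net migration: 45+ + 230 → 18514
Population now: 0–14=9897, 15–29=11079, 30–44=8125, 45+=18514
Total after period 2: 9897 + 11079 + 8125 + 18514 = 47615

47615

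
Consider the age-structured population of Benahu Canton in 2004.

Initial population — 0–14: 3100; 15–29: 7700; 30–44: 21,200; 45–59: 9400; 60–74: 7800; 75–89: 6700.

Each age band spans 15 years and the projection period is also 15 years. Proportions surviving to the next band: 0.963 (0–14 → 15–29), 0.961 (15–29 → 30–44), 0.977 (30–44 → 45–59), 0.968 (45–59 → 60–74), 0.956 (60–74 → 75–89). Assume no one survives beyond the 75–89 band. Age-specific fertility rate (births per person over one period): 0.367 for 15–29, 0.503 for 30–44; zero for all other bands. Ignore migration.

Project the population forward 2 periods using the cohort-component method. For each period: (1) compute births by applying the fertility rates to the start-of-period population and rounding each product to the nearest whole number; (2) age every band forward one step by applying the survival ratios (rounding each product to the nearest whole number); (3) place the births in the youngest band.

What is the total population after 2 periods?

Period 1.
Births: 7700 × 0.367 = 2826, 21200 × 0.503 = 10664 → total 13490
15–29: 3100 × 0.963 = 2985
30–44: 7700 × 0.961 = 7400
45–59: 21200 × 0.977 = 20712
60–74: 9400 × 0.968 = 9099
75–89: 7800 × 0.956 = 7457
→ [13490, 2985, 7400, 20712, 9099, 7457]
Period 2.
Births: 2985 × 0.367 = 1095, 7400 × 0.503 = 3722 → total 4817
15–29: 13490 × 0.963 = 12991
30–44: 2985 × 0.961 = 2869
45–59: 7400 × 0.977 = 7230
60–74: 20712 × 0.968 = 20049
75–89: 9099 × 0.956 = 8699
→ [4817, 12991, 2869, 7230, 20049, 8699]
Total after period 2: 4817 + 12991 + 2869 + 7230 + 20049 + 8699 = 56655

56655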